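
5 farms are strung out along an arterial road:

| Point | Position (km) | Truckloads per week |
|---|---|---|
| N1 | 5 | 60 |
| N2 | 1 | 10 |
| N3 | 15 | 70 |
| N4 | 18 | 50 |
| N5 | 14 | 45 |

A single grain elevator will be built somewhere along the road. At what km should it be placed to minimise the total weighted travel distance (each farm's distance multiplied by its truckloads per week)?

For a sum of weighted absolute distances on a line, the optimum is the weighted median (not the mean). Total weight W = 235; half-weight = 117.5.
Sort by position and accumulate weight:
  km 1 (N2, w=10) → cum 10
  km 5 (N1, w=60) → cum 70
  km 14 (N5, w=45) → cum 115
  km 15 (N3, w=70) → cum 185  ≥ 117.5 → median here
  km 18 (N4, w=50) → cum 235
Optimal location: km 15.

x = 15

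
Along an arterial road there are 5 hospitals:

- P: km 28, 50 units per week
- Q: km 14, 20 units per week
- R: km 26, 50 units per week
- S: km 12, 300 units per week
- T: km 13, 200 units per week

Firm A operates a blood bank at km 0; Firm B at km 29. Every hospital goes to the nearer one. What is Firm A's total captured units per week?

520

The indifferent point is the midpoint (0+29)/2 = 14.5; hospitals left of it (closer to Firm A at 0) go to Firm A, those right go to Firm B.
  S at 12 (w=300) → Firm A
  T at 13 (w=200) → Firm A
  Q at 14 (w=20) → Firm A
  R at 26 (w=50) → Firm B
  P at 28 (w=50) → Firm B
Firm A captures 520; Firm B captures 100.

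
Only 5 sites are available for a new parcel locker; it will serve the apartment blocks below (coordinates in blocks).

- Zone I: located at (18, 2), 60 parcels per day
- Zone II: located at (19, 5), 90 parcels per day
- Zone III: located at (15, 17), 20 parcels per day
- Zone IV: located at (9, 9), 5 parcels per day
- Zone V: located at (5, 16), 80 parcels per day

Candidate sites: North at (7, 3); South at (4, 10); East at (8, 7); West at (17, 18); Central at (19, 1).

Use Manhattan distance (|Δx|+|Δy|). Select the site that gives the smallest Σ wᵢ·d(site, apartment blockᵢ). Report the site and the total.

Central, total 3290 blocks

Total weighted distance at each candidate:
  North (7, 3): total = 3660
  South (4, 10): total = 4070
  East (8, 7): total = 3385
  West (17, 18): total = 3635
  Central (19, 1): total = 3290
Minimum is at Central with total 3290 blocks.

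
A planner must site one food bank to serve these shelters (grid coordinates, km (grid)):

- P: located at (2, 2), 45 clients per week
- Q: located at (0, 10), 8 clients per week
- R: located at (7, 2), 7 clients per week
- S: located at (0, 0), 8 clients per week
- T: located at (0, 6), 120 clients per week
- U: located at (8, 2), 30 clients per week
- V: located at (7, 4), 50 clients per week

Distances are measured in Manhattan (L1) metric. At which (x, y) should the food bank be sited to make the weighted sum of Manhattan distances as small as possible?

Manhattan distance separates: Σwᵢ(|x−xᵢ|+|y−yᵢ|) = Σwᵢ|x−xᵢ| + Σwᵢ|y−yᵢ|, so x and y are optimised independently as 1-D weighted medians.
Total weight W = 268; half = 134.
x-coordinate, sorted with cumulative weight:
  x=0 (Q, w=8) cum 8
  x=0 (S, w=8) cum 16
  x=0 (T, w=120) cum 136  ← median
  x=2 (P, w=45) cum 181
  x=7 (R, w=7) cum 188
  x=7 (V, w=50) cum 238
  x=8 (U, w=30) cum 268
⇒ x* = 0
y-coordinate, sorted with cumulative weight:
  y=0 (S, w=8) cum 8
  y=2 (P, w=45) cum 53
  y=2 (R, w=7) cum 60
  y=2 (U, w=30) cum 90
  y=4 (V, w=50) cum 140  ← median
  y=6 (T, w=120) cum 260
  y=10 (Q, w=8) cum 268
⇒ y* = 4

(0, 4)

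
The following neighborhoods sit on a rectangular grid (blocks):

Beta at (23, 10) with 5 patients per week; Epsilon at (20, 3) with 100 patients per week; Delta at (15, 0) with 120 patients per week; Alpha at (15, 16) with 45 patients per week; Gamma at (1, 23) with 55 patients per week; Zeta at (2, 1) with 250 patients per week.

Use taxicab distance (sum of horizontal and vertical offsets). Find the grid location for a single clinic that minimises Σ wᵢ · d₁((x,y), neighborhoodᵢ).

(2, 1)

Manhattan distance separates: Σwᵢ(|x−xᵢ|+|y−yᵢ|) = Σwᵢ|x−xᵢ| + Σwᵢ|y−yᵢ|, so x and y are optimised independently as 1-D weighted medians.
Total weight W = 575; half = 287.5.
x-coordinate, sorted with cumulative weight:
  x=1 (Gamma, w=55) cum 55
  x=2 (Zeta, w=250) cum 305  ← median
  x=15 (Delta, w=120) cum 425
  x=15 (Alpha, w=45) cum 470
  x=20 (Epsilon, w=100) cum 570
  x=23 (Beta, w=5) cum 575
⇒ x* = 2
y-coordinate, sorted with cumulative weight:
  y=0 (Delta, w=120) cum 120
  y=1 (Zeta, w=250) cum 370  ← median
  y=3 (Epsilon, w=100) cum 470
  y=10 (Beta, w=5) cum 475
  y=16 (Alpha, w=45) cum 520
  y=23 (Gamma, w=55) cum 575
⇒ y* = 1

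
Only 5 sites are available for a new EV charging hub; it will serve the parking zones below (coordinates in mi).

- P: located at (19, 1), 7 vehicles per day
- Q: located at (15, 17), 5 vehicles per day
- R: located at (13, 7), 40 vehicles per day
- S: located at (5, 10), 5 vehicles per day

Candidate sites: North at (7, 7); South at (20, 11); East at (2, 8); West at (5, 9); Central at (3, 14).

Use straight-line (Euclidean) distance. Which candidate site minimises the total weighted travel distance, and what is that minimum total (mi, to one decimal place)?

North, total 416.0 mi

Total weighted distance at each candidate:
  North (7, 7): total = 416.0
  South (20, 11): total = 507.1
  East (2, 8): total = 667.6
  West (5, 9): total = 511.8
  Central (3, 14): total = 716.8
Minimum is at North with total 416.0 mi.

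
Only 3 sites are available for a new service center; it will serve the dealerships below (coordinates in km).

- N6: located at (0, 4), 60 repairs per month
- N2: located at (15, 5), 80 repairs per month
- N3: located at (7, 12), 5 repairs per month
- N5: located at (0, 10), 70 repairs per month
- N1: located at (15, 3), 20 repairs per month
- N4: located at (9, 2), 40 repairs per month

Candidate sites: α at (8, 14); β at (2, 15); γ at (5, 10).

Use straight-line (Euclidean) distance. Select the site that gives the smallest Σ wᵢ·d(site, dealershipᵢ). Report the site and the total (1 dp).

Total weighted distance at each candidate:
  α (8, 14): total = 3060.2
  β (2, 15): total = 3333.5
  γ (5, 10): total = 2329.1
Minimum is at γ with total 2329.1 km.

γ, total 2329.1 km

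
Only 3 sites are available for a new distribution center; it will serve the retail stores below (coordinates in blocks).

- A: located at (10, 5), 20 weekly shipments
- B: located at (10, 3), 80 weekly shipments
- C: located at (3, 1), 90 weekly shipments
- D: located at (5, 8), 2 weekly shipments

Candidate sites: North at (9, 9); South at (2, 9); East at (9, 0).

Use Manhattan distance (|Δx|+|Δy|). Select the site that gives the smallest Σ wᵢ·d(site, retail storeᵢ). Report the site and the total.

East, total 1094 blocks

Total weighted distance at each candidate:
  North (9, 9): total = 1930
  South (2, 9): total = 2178
  East (9, 0): total = 1094
Minimum is at East with total 1094 blocks.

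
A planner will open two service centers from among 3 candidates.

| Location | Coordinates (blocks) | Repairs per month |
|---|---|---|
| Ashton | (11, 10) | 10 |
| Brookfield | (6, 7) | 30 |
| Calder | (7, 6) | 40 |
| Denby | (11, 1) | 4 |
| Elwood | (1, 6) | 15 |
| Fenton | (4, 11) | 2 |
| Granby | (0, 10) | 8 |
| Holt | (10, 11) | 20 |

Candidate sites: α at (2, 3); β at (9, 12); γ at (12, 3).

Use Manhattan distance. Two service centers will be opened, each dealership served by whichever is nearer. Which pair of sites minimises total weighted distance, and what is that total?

Evaluate every pair (each demand assigned to the nearer of the two):
  {α, β}: total = 828
  {β, γ}: total = 962
  {α, γ}: total = 1004
Best pair: {α, β} with total 828.

{α, β}, total 828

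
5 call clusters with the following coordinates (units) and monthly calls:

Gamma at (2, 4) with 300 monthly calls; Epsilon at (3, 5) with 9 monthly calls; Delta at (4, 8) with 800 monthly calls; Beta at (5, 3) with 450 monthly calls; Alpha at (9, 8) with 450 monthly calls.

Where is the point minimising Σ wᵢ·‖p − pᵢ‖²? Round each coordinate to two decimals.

(5.04, 6.27)

The minimiser of Σwᵢ‖p−pᵢ‖² is the weighted centroid p* = (Σwᵢpᵢ)/(Σwᵢ).
Σwᵢ = 2009.
Σwᵢxᵢ = 300·2 + 9·3 + 800·4 + 450·5 + 450·9 = 10127.
Σwᵢyᵢ = 300·4 + 9·5 + 800·8 + 450·3 + 450·8 = 12595.
x* = 10127/2009 = 5.04, y* = 12595/2009 = 6.27.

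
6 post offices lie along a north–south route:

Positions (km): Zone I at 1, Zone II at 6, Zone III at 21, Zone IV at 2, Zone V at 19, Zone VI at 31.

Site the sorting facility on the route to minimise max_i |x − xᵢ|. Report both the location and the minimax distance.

The 1-center on a line is the midpoint of the two extreme points: leftmost at 1, rightmost at 31.
Optimal location = (1 + 31)/2 = 16; maximum distance = (31 − 1)/2 = 15.

location 16, max distance 15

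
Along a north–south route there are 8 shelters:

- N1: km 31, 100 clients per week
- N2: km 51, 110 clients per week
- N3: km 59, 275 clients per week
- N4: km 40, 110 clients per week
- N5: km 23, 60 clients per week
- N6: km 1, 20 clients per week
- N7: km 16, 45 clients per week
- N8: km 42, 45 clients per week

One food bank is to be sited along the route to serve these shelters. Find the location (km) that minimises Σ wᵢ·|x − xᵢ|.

x = 51

For a sum of weighted absolute distances on a line, the optimum is the weighted median (not the mean). Total weight W = 765; half-weight = 382.5.
Sort by position and accumulate weight:
  km 1 (N6, w=20) → cum 20
  km 16 (N7, w=45) → cum 65
  km 23 (N5, w=60) → cum 125
  km 31 (N1, w=100) → cum 225
  km 40 (N4, w=110) → cum 335
  km 42 (N8, w=45) → cum 380
  km 51 (N2, w=110) → cum 490  ≥ 382.5 → median here
  km 59 (N3, w=275) → cum 765
Optimal location: km 51.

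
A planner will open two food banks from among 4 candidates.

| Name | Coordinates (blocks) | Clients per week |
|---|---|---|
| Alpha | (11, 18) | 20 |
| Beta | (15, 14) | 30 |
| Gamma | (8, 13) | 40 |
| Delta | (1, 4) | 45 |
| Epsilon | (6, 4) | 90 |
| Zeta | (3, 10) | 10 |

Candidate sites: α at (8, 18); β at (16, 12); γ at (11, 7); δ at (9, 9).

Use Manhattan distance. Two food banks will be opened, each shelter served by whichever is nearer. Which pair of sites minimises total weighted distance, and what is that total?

Evaluate every pair (each demand assigned to the nearer of the two):
  {β, δ}: total = 1885
  {α, δ}: total = 1965
  {α, γ}: total = 2005
  {β, γ}: total = 2085
  {γ, δ}: total = 2125
  {α, β}: total = 2865
Best pair: {β, δ} with total 1885.

{β, δ}, total 1885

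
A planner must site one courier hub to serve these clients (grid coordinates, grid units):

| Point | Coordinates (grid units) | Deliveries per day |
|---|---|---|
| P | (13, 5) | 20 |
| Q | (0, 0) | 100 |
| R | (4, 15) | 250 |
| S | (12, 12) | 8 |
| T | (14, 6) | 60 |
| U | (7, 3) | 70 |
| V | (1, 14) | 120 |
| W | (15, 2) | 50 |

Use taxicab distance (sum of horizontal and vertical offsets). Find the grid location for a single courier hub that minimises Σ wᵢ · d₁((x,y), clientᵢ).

Manhattan distance separates: Σwᵢ(|x−xᵢ|+|y−yᵢ|) = Σwᵢ|x−xᵢ| + Σwᵢ|y−yᵢ|, so x and y are optimised independently as 1-D weighted medians.
Total weight W = 678; half = 339.
x-coordinate, sorted with cumulative weight:
  x=0 (Q, w=100) cum 100
  x=1 (V, w=120) cum 220
  x=4 (R, w=250) cum 470  ← median
  x=7 (U, w=70) cum 540
  x=12 (S, w=8) cum 548
  x=13 (P, w=20) cum 568
  x=14 (T, w=60) cum 628
  x=15 (W, w=50) cum 678
⇒ x* = 4
y-coordinate, sorted with cumulative weight:
  y=0 (Q, w=100) cum 100
  y=2 (W, w=50) cum 150
  y=3 (U, w=70) cum 220
  y=5 (P, w=20) cum 240
  y=6 (T, w=60) cum 300
  y=12 (S, w=8) cum 308
  y=14 (V, w=120) cum 428  ← median
  y=15 (R, w=250) cum 678
⇒ y* = 14

(4, 14)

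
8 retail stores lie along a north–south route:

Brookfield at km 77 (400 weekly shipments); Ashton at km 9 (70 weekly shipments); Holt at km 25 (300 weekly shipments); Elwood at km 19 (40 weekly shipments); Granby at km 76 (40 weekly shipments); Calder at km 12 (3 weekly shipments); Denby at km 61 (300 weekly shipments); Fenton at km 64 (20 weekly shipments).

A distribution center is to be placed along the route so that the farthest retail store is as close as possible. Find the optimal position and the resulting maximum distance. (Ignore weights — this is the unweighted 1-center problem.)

The 1-center on a line is the midpoint of the two extreme points: leftmost at 9, rightmost at 77.
Optimal location = (9 + 77)/2 = 43; maximum distance = (77 − 9)/2 = 34.

location 43, max distance 34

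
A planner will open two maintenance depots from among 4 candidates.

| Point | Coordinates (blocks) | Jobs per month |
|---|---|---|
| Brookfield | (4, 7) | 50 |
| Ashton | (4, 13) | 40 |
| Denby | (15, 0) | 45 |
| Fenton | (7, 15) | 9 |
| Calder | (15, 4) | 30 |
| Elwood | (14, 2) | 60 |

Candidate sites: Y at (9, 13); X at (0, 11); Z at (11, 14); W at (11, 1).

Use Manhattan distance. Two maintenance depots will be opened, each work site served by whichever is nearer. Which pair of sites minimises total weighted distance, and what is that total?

{X, W}, total 1414

Evaluate every pair (each demand assigned to the nearer of the two):
  {X, W}: total = 1414
  {Y, W}: total = 1461
  {Z, W}: total = 1690
  {X, Z}: total = 2815
  {Y, X}: total = 2901
  {Y, Z}: total = 2916
Best pair: {X, W} with total 1414.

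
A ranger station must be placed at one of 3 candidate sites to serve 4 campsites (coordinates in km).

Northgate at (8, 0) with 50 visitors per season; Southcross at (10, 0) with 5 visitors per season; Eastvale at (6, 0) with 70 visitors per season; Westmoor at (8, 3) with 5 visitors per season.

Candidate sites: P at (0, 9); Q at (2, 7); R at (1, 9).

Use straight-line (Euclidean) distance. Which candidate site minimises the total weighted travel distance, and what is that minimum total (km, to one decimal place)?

Q, total 1114.5 km

Total weighted distance at each candidate:
  P (0, 9): total = 1476.5
  Q (2, 7): total = 1114.5
  R (1, 9): total = 1400.5
Minimum is at Q with total 1114.5 km.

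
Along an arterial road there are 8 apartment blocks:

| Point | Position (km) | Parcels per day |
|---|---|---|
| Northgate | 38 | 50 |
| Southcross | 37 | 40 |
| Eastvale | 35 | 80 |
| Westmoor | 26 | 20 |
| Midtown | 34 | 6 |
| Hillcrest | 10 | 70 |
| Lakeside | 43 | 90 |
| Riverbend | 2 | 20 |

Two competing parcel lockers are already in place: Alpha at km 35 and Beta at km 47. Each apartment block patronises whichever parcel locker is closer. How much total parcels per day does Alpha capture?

286

The indifferent point is the midpoint (35+47)/2 = 41; apartment blocks left of it (closer to Alpha at 35) go to Alpha, those right go to Beta.
  Riverbend at 2 (w=20) → Alpha
  Hillcrest at 10 (w=70) → Alpha
  Westmoor at 26 (w=20) → Alpha
  Midtown at 34 (w=6) → Alpha
  Eastvale at 35 (w=80) → Alpha
  Southcross at 37 (w=40) → Alpha
  Northgate at 38 (w=50) → Alpha
  Lakeside at 43 (w=90) → Beta
Alpha captures 286; Beta captures 90.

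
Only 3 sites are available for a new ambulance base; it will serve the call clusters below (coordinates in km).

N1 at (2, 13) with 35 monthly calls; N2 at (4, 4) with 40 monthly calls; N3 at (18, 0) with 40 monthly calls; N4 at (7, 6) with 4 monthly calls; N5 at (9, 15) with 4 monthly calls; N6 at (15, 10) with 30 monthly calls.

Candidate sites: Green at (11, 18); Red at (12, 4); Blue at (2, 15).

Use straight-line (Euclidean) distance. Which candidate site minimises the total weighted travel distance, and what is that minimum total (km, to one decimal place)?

Total weighted distance at each candidate:
  Green (11, 18): total = 2092.3
  Red (12, 4): total = 1347.7
  Blue (2, 15): total = 1881.5
Minimum is at Red with total 1347.7 km.

Red, total 1347.7 km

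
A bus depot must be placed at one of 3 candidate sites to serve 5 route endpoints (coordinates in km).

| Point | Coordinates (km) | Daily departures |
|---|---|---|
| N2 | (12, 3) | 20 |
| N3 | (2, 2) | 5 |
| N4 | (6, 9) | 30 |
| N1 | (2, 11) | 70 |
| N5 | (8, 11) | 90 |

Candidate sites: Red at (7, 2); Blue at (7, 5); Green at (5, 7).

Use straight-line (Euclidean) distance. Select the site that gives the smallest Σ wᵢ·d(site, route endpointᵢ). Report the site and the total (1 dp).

Total weighted distance at each candidate:
  Red (7, 2): total = 1874.8
  Blue (7, 5): total = 1354.7
  Green (5, 7): total = 1057.5
Minimum is at Green with total 1057.5 km.

Green, total 1057.5 km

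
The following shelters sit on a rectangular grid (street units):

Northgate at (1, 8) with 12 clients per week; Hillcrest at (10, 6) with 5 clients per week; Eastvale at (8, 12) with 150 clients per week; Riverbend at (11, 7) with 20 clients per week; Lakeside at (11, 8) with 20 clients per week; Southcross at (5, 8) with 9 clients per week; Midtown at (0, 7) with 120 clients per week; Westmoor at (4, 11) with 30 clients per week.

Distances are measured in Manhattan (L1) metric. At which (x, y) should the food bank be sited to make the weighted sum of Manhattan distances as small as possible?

Manhattan distance separates: Σwᵢ(|x−xᵢ|+|y−yᵢ|) = Σwᵢ|x−xᵢ| + Σwᵢ|y−yᵢ|, so x and y are optimised independently as 1-D weighted medians.
Total weight W = 366; half = 183.
x-coordinate, sorted with cumulative weight:
  x=0 (Midtown, w=120) cum 120
  x=1 (Northgate, w=12) cum 132
  x=4 (Westmoor, w=30) cum 162
  x=5 (Southcross, w=9) cum 171
  x=8 (Eastvale, w=150) cum 321  ← median
  x=10 (Hillcrest, w=5) cum 326
  x=11 (Riverbend, w=20) cum 346
  x=11 (Lakeside, w=20) cum 366
⇒ x* = 8
y-coordinate, sorted with cumulative weight:
  y=6 (Hillcrest, w=5) cum 5
  y=7 (Riverbend, w=20) cum 25
  y=7 (Midtown, w=120) cum 145
  y=8 (Northgate, w=12) cum 157
  y=8 (Lakeside, w=20) cum 177
  y=8 (Southcross, w=9) cum 186  ← median
  y=11 (Westmoor, w=30) cum 216
  y=12 (Eastvale, w=150) cum 366
⇒ y* = 8

(8, 8)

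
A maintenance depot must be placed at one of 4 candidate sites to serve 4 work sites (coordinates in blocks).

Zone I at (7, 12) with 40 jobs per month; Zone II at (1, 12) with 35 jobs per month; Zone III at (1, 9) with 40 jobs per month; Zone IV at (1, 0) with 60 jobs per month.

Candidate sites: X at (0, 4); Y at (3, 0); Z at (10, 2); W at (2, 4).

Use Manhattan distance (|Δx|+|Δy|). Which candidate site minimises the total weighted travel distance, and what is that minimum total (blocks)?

W, total 1375 blocks

Total weighted distance at each candidate:
  X (0, 4): total = 1455
  Y (3, 0): total = 1690
  Z (10, 2): total = 2485
  W (2, 4): total = 1375
Minimum is at W with total 1375 blocks.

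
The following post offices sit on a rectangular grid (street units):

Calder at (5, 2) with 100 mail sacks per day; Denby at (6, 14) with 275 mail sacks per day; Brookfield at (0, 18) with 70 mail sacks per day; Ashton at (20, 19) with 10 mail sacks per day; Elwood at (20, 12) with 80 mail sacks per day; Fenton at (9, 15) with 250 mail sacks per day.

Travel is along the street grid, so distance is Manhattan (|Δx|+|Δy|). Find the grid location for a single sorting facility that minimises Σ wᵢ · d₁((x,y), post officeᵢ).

Manhattan distance separates: Σwᵢ(|x−xᵢ|+|y−yᵢ|) = Σwᵢ|x−xᵢ| + Σwᵢ|y−yᵢ|, so x and y are optimised independently as 1-D weighted medians.
Total weight W = 785; half = 392.5.
x-coordinate, sorted with cumulative weight:
  x=0 (Brookfield, w=70) cum 70
  x=5 (Calder, w=100) cum 170
  x=6 (Denby, w=275) cum 445  ← median
  x=9 (Fenton, w=250) cum 695
  x=20 (Ashton, w=10) cum 705
  x=20 (Elwood, w=80) cum 785
⇒ x* = 6
y-coordinate, sorted with cumulative weight:
  y=2 (Calder, w=100) cum 100
  y=12 (Elwood, w=80) cum 180
  y=14 (Denby, w=275) cum 455  ← median
  y=15 (Fenton, w=250) cum 705
  y=18 (Brookfield, w=70) cum 775
  y=19 (Ashton, w=10) cum 785
⇒ y* = 14

(6, 14)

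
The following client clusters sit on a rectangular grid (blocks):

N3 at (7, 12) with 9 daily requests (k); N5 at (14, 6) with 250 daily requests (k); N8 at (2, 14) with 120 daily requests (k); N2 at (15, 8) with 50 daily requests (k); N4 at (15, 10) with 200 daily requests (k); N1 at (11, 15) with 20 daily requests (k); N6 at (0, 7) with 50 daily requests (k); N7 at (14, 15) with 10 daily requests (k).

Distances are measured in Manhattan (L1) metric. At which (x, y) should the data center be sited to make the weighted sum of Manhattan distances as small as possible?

Manhattan distance separates: Σwᵢ(|x−xᵢ|+|y−yᵢ|) = Σwᵢ|x−xᵢ| + Σwᵢ|y−yᵢ|, so x and y are optimised independently as 1-D weighted medians.
Total weight W = 709; half = 354.5.
x-coordinate, sorted with cumulative weight:
  x=0 (N6, w=50) cum 50
  x=2 (N8, w=120) cum 170
  x=7 (N3, w=9) cum 179
  x=11 (N1, w=20) cum 199
  x=14 (N5, w=250) cum 449  ← median
  x=14 (N7, w=10) cum 459
  x=15 (N2, w=50) cum 509
  x=15 (N4, w=200) cum 709
⇒ x* = 14
y-coordinate, sorted with cumulative weight:
  y=6 (N5, w=250) cum 250
  y=7 (N6, w=50) cum 300
  y=8 (N2, w=50) cum 350
  y=10 (N4, w=200) cum 550  ← median
  y=12 (N3, w=9) cum 559
  y=14 (N8, w=120) cum 679
  y=15 (N1, w=20) cum 699
  y=15 (N7, w=10) cum 709
⇒ y* = 10

(14, 10)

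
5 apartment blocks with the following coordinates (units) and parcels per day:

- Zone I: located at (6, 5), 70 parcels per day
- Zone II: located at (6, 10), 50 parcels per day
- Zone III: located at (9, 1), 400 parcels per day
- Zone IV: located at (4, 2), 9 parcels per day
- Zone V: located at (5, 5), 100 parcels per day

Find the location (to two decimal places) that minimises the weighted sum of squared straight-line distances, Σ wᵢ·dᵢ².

The minimiser of Σwᵢ‖p−pᵢ‖² is the weighted centroid p* = (Σwᵢpᵢ)/(Σwᵢ).
Σwᵢ = 629.
Σwᵢxᵢ = 70·6 + 50·6 + 400·9 + 9·4 + 100·5 = 4856.
Σwᵢyᵢ = 70·5 + 50·10 + 400·1 + 9·2 + 100·5 = 1768.
x* = 4856/629 = 7.72, y* = 1768/629 = 2.81.

(7.72, 2.81)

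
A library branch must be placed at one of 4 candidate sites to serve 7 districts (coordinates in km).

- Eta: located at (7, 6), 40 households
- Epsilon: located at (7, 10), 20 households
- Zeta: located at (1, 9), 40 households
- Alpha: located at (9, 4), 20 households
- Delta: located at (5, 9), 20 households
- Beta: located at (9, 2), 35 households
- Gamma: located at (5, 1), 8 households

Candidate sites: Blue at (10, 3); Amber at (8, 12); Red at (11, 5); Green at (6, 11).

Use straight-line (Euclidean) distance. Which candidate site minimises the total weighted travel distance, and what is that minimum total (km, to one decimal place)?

Total weighted distance at each candidate:
  Blue (10, 3): total = 1031.8
  Amber (8, 12): total = 1281.7
  Red (11, 5): total = 1096.6
  Green (6, 11): total = 1057.1
Minimum is at Blue with total 1031.8 km.

Blue, total 1031.8 km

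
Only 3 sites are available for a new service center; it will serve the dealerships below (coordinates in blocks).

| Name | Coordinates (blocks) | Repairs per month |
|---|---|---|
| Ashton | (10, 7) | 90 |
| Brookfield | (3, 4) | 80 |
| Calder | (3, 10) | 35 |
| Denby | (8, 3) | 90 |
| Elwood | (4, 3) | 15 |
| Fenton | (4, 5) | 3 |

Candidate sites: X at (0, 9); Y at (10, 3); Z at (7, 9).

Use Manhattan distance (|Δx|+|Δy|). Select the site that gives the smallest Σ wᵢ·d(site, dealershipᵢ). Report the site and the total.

Total weighted distance at each candidate:
  X (0, 9): total = 3294
  Y (10, 3): total = 1784
  Z (7, 9): total = 2131
Minimum is at Y with total 1784 blocks.

Y, total 1784 blocks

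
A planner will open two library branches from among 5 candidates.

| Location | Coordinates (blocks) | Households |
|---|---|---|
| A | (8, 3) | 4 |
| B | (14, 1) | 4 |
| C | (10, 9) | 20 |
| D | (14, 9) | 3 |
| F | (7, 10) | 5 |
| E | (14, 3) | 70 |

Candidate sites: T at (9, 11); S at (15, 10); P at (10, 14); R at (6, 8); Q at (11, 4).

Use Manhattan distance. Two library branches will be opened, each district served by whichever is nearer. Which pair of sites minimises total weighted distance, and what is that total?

Evaluate every pair (each demand assigned to the nearer of the two):
  {T, Q}: total = 416
  {R, Q}: total = 459
  {P, Q}: total = 479
  {S, Q}: total = 486
  {T, S}: total = 717
  {S, R}: total = 749
  {S, P}: total = 793
  {T, R}: total = 1094
  {T, P}: total = 1102
  {P, R}: total = 1140
Best pair: {T, Q} with total 416.

{T, Q}, total 416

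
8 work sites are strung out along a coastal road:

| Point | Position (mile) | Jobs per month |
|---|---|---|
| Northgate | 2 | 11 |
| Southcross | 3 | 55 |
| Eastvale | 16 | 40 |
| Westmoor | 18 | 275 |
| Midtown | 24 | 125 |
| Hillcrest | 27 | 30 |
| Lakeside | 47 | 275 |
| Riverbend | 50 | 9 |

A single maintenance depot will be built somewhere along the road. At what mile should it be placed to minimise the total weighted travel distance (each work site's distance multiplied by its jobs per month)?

x = 24

For a sum of weighted absolute distances on a line, the optimum is the weighted median (not the mean). Total weight W = 820; half-weight = 410.
Sort by position and accumulate weight:
  mile 2 (Northgate, w=11) → cum 11
  mile 3 (Southcross, w=55) → cum 66
  mile 16 (Eastvale, w=40) → cum 106
  mile 18 (Westmoor, w=275) → cum 381
  mile 24 (Midtown, w=125) → cum 506  ≥ 410 → median here
  mile 27 (Hillcrest, w=30) → cum 536
  mile 47 (Lakeside, w=275) → cum 811
  mile 50 (Riverbend, w=9) → cum 820
Optimal location: mile 24.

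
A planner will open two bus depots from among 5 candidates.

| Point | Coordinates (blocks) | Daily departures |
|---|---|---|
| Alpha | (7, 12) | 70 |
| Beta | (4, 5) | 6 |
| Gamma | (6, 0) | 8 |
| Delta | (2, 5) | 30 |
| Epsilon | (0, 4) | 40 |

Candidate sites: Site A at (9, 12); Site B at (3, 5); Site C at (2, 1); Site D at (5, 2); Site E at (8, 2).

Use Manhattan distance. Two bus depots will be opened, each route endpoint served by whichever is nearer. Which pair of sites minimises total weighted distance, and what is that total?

{Site A, Site B}, total 400

Evaluate every pair (each demand assigned to the nearer of the two):
  {Site A, Site B}: total = 400
  {Site A, Site C}: total = 536
  {Site A, Site D}: total = 648
  {Site A, Site E}: total = 884
  {Site B, Site D}: total = 990
  {Site B, Site E}: total = 998
  {Site B, Site C}: total = 1006
  {Site C, Site E}: total = 1158
  {Site C, Site D}: total = 1208
  {Site D, Site E}: total = 1278
Best pair: {Site A, Site B} with total 400.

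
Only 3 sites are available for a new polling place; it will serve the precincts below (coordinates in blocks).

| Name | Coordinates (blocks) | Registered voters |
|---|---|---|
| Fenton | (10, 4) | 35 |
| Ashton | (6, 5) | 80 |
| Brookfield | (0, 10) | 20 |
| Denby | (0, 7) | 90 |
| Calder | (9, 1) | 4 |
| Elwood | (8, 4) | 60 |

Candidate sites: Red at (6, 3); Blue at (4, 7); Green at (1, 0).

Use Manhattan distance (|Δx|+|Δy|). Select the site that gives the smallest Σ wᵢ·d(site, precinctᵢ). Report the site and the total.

Blue, total 1599 blocks

Total weighted distance at each candidate:
  Red (6, 3): total = 1695
  Blue (4, 7): total = 1599
  Green (1, 0): total = 2891
Minimum is at Blue with total 1599 blocks.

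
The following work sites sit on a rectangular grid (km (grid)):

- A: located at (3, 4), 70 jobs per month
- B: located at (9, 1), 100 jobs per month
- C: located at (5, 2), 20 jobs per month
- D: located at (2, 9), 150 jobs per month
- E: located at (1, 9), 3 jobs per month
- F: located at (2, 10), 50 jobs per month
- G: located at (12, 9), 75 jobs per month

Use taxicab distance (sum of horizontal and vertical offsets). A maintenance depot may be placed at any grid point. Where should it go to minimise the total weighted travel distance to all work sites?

(3, 9)

Manhattan distance separates: Σwᵢ(|x−xᵢ|+|y−yᵢ|) = Σwᵢ|x−xᵢ| + Σwᵢ|y−yᵢ|, so x and y are optimised independently as 1-D weighted medians.
Total weight W = 468; half = 234.
x-coordinate, sorted with cumulative weight:
  x=1 (E, w=3) cum 3
  x=2 (D, w=150) cum 153
  x=2 (F, w=50) cum 203
  x=3 (A, w=70) cum 273  ← median
  x=5 (C, w=20) cum 293
  x=9 (B, w=100) cum 393
  x=12 (G, w=75) cum 468
⇒ x* = 3
y-coordinate, sorted with cumulative weight:
  y=1 (B, w=100) cum 100
  y=2 (C, w=20) cum 120
  y=4 (A, w=70) cum 190
  y=9 (D, w=150) cum 340  ← median
  y=9 (E, w=3) cum 343
  y=9 (G, w=75) cum 418
  y=10 (F, w=50) cum 468
⇒ y* = 9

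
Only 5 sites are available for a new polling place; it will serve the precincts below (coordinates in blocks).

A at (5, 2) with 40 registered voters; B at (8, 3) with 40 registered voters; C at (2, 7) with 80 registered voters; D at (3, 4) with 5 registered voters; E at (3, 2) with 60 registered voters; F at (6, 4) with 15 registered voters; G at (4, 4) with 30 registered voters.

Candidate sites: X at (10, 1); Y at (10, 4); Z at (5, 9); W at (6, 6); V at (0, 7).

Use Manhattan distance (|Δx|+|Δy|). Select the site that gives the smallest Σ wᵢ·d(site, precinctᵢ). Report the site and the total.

W, total 1395 blocks

Total weighted distance at each candidate:
  X (10, 1): total = 2425
  Y (10, 4): total = 2095
  Z (5, 9): total = 1885
  W (6, 6): total = 1395
  V (0, 7): total = 1895
Minimum is at W with total 1395 blocks.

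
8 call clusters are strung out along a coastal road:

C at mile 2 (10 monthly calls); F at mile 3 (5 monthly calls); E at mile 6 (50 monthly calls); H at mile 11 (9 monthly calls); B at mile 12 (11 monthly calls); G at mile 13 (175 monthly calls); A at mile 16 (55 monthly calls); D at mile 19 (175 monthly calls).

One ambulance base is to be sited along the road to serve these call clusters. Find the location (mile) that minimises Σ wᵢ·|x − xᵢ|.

x = 13

For a sum of weighted absolute distances on a line, the optimum is the weighted median (not the mean). Total weight W = 490; half-weight = 245.
Sort by position and accumulate weight:
  mile 2 (C, w=10) → cum 10
  mile 3 (F, w=5) → cum 15
  mile 6 (E, w=50) → cum 65
  mile 11 (H, w=9) → cum 74
  mile 12 (B, w=11) → cum 85
  mile 13 (G, w=175) → cum 260  ≥ 245 → median here
  mile 16 (A, w=55) → cum 315
  mile 19 (D, w=175) → cum 490
Optimal location: mile 13.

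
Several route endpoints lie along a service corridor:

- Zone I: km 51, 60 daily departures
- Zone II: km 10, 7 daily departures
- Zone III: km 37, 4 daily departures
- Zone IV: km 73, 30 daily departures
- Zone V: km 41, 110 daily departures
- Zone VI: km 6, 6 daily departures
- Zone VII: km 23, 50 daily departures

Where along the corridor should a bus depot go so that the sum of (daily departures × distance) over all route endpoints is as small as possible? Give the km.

For a sum of weighted absolute distances on a line, the optimum is the weighted median (not the mean). Total weight W = 267; half-weight = 133.5.
Sort by position and accumulate weight:
  km 6 (Zone VI, w=6) → cum 6
  km 10 (Zone II, w=7) → cum 13
  km 23 (Zone VII, w=50) → cum 63
  km 37 (Zone III, w=4) → cum 67
  km 41 (Zone V, w=110) → cum 177  ≥ 133.5 → median here
  km 51 (Zone I, w=60) → cum 237
  km 73 (Zone IV, w=30) → cum 267
Optimal location: km 41.

x = 41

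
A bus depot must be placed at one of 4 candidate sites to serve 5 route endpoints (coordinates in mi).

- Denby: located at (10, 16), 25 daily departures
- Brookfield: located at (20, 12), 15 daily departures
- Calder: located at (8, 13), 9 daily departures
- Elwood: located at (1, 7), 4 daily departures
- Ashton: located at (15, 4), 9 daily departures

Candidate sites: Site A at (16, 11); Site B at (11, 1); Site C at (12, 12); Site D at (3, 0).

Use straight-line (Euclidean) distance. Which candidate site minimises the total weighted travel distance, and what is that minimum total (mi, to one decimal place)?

Site C, total 394.1 mi

Total weighted distance at each candidate:
  Site A (16, 11): total = 457.1
  Site B (11, 1): total = 792.0
  Site C (12, 12): total = 394.1
  Site D (3, 0): total = 1017.1
Minimum is at Site C with total 394.1 mi.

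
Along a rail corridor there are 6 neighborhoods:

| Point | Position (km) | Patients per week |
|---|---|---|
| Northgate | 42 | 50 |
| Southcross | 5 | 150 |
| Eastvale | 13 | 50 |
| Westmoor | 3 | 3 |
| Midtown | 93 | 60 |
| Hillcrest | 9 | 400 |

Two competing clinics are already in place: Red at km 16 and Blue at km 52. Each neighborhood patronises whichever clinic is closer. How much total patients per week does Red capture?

603

The indifferent point is the midpoint (16+52)/2 = 34; neighborhoods left of it (closer to Red at 16) go to Red, those right go to Blue.
  Westmoor at 3 (w=3) → Red
  Southcross at 5 (w=150) → Red
  Hillcrest at 9 (w=400) → Red
  Eastvale at 13 (w=50) → Red
  Northgate at 42 (w=50) → Blue
  Midtown at 93 (w=60) → Blue
Red captures 603; Blue captures 110.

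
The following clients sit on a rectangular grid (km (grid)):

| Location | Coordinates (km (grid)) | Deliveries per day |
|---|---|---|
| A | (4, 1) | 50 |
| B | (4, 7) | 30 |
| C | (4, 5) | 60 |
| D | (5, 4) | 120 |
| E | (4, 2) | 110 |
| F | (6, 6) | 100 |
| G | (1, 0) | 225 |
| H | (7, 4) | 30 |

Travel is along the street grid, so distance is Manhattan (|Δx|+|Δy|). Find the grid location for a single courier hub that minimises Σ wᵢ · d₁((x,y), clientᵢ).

Manhattan distance separates: Σwᵢ(|x−xᵢ|+|y−yᵢ|) = Σwᵢ|x−xᵢ| + Σwᵢ|y−yᵢ|, so x and y are optimised independently as 1-D weighted medians.
Total weight W = 725; half = 362.5.
x-coordinate, sorted with cumulative weight:
  x=1 (G, w=225) cum 225
  x=4 (A, w=50) cum 275
  x=4 (B, w=30) cum 305
  x=4 (C, w=60) cum 365  ← median
  x=4 (E, w=110) cum 475
  x=5 (D, w=120) cum 595
  x=6 (F, w=100) cum 695
  x=7 (H, w=30) cum 725
⇒ x* = 4
y-coordinate, sorted with cumulative weight:
  y=0 (G, w=225) cum 225
  y=1 (A, w=50) cum 275
  y=2 (E, w=110) cum 385  ← median
  y=4 (D, w=120) cum 505
  y=4 (H, w=30) cum 535
  y=5 (C, w=60) cum 595
  y=6 (F, w=100) cum 695
  y=7 (B, w=30) cum 725
⇒ y* = 2

(4, 2)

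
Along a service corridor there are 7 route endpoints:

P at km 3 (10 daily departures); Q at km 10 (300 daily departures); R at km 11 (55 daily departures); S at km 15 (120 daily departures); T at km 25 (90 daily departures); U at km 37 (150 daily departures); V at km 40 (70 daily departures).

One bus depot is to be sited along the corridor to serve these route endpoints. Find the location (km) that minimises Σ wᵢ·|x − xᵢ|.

For a sum of weighted absolute distances on a line, the optimum is the weighted median (not the mean). Total weight W = 795; half-weight = 397.5.
Sort by position and accumulate weight:
  km 3 (P, w=10) → cum 10
  km 10 (Q, w=300) → cum 310
  km 11 (R, w=55) → cum 365
  km 15 (S, w=120) → cum 485  ≥ 397.5 → median here
  km 25 (T, w=90) → cum 575
  km 37 (U, w=150) → cum 725
  km 40 (V, w=70) → cum 795
Optimal location: km 15.

x = 15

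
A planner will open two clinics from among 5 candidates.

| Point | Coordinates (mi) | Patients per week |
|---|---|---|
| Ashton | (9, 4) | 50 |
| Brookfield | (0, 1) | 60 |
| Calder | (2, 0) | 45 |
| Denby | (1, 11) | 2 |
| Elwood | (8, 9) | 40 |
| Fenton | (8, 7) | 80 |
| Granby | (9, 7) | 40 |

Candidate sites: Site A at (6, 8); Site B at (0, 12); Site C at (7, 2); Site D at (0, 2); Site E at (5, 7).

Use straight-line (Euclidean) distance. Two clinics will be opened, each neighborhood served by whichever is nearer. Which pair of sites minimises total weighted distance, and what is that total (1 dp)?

Evaluate every pair (each demand assigned to the nearer of the two):
  {Site A, Site D}: total = 843.8
  {Site D, Site E}: total = 992.8
  {Site A, Site C}: total = 1214.5
  {Site C, Site D}: total = 1253.0
  {Site C, Site E}: total = 1363.6
  {Site A, Site E}: total = 1467.5
  {Site A, Site B}: total = 1603.3
  {Site B, Site E}: total = 1608.4
  {Site B, Site C}: total = 1717.0
  {Site B, Site D}: total = 2159.4
Best pair: {Site A, Site D} with total 843.8.

{Site A, Site D}, total 843.8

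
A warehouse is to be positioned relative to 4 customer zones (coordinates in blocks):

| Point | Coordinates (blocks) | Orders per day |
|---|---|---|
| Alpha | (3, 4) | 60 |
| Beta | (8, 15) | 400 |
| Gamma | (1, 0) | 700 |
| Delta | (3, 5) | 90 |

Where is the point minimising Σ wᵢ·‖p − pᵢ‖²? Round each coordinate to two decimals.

(3.48, 5.35)

The minimiser of Σwᵢ‖p−pᵢ‖² is the weighted centroid p* = (Σwᵢpᵢ)/(Σwᵢ).
Σwᵢ = 1250.
Σwᵢxᵢ = 60·3 + 400·8 + 700·1 + 90·3 = 4350.
Σwᵢyᵢ = 60·4 + 400·15 + 700·0 + 90·5 = 6690.
x* = 4350/1250 = 3.48, y* = 6690/1250 = 5.35.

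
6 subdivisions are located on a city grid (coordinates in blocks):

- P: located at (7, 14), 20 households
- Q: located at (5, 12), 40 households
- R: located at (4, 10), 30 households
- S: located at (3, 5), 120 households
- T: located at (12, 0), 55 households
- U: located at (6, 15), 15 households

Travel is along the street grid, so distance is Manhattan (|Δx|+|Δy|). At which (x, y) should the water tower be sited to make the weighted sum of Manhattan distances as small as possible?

Manhattan distance separates: Σwᵢ(|x−xᵢ|+|y−yᵢ|) = Σwᵢ|x−xᵢ| + Σwᵢ|y−yᵢ|, so x and y are optimised independently as 1-D weighted medians.
Total weight W = 280; half = 140.
x-coordinate, sorted with cumulative weight:
  x=3 (S, w=120) cum 120
  x=4 (R, w=30) cum 150  ← median
  x=5 (Q, w=40) cum 190
  x=6 (U, w=15) cum 205
  x=7 (P, w=20) cum 225
  x=12 (T, w=55) cum 280
⇒ x* = 4
y-coordinate, sorted with cumulative weight:
  y=0 (T, w=55) cum 55
  y=5 (S, w=120) cum 175  ← median
  y=10 (R, w=30) cum 205
  y=12 (Q, w=40) cum 245
  y=14 (P, w=20) cum 265
  y=15 (U, w=15) cum 280
⇒ y* = 5

(4, 5)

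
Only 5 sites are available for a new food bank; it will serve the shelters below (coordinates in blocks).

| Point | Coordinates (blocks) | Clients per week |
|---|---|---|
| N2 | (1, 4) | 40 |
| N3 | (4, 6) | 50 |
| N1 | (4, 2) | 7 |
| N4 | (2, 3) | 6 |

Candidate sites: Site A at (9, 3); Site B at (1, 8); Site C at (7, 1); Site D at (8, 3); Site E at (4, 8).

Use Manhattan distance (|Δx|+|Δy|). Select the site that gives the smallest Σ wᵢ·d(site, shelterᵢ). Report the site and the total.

Total weighted distance at each candidate:
  Site A (9, 3): total = 844
  Site B (1, 8): total = 509
  Site C (7, 1): total = 830
  Site D (8, 3): total = 741
  Site E (4, 8): total = 464
Minimum is at Site E with total 464 blocks.

Site E, total 464 blocks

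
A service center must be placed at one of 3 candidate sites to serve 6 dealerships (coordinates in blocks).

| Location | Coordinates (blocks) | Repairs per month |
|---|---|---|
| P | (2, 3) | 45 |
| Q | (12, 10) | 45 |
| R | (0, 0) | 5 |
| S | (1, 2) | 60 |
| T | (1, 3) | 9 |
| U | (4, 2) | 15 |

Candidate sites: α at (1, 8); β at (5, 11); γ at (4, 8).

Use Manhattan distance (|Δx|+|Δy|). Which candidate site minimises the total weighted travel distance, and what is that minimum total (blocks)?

α, total 1440 blocks

Total weighted distance at each candidate:
  α (1, 8): total = 1440
  β (5, 11): total = 1973
  γ (4, 8): total = 1527
Minimum is at α with total 1440 blocks.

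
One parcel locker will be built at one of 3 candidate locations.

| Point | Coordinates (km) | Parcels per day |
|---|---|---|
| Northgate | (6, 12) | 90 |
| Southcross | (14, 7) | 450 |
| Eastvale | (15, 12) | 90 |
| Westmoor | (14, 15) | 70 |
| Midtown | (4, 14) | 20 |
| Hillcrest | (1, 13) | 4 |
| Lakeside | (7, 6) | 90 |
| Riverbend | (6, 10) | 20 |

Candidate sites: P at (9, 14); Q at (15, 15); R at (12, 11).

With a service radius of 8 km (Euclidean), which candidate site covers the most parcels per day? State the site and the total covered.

R, covering 810

Coverage radius r = 8 km; a point is covered iff (Δx)²+(Δy)² ≤ 8² = 64.
  P (9, 14): covers {Northgate, Eastvale, Westmoor, Midtown, Riverbend} → 290
  Q (15, 15): covers {Eastvale, Westmoor} → 160
  R (12, 11): covers {Northgate, Southcross, Eastvale, Westmoor, Lakeside, Riverbend} → 810
Maximum coverage at R: 810 parcels per day.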